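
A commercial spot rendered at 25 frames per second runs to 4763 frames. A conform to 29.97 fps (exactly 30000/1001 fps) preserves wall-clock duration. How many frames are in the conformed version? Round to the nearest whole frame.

5710 frames

Frames at target rate = 4763 × (30000/1001) / (25) = 519600/91 ≈ 5709.890.
Nearest whole frame: 5710.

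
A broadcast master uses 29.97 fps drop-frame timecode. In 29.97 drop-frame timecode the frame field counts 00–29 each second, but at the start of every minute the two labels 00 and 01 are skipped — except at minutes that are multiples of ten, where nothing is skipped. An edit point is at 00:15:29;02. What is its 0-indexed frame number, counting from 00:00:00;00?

27844

As if non-drop at 30 labels/s: (0 × 3600 + 15 × 60 + 29) × 30 + 2 = 27872.
Minute boundaries passed: 15; those not divisible by 10: 15 − 1 = 14; dropped labels = 2 × 14 = 28.
Actual frame index = 27872 − 28 = 27844.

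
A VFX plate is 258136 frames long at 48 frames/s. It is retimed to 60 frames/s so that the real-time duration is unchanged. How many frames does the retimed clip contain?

322670 frames

Target frames = source frames × (target rate / source rate) = 258136 × (60)/(48) = 258136 × 5/4 = 322670.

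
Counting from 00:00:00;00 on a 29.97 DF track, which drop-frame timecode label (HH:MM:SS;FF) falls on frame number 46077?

00:25:37;13

Each 10-minute DF block holds 10 × 60 × 30 − 9 × 2 = 17982 frames. 46077 ÷ 17982 → 2 full blocks, remainder 10113.
Within the partial block the first minute is 1800 frames and each further minute 1798, so 5 further minute boundaries passed. Total skipped labels = 18 × 2 + 2 × 5 = 46.
Non-drop label index = 46077 + 46 = 46123; at 30 labels/s that is 00:25:37:13, i.e. DF 00:25:37;13.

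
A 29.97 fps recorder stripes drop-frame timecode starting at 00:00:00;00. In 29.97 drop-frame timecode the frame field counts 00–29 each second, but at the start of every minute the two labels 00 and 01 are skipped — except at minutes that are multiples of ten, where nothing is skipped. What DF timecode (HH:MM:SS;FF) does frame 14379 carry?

00:07:59;23

Each 10-minute DF block holds 10 × 60 × 30 − 9 × 2 = 17982 frames. 14379 ÷ 17982 → 0 full blocks, remainder 14379.
Within the partial block the first minute is 1800 frames and each further minute 1798, so 7 further minute boundaries passed. Total skipped labels = 18 × 0 + 2 × 7 = 14.
Non-drop label index = 14379 + 14 = 14393; at 30 labels/s that is 00:07:59:23, i.e. DF 00:07:59;23.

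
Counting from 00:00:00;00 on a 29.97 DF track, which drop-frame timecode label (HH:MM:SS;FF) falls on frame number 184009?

01:42:19;23

Ten DF minutes hold 17982 frames, so frame 184009 lies in block 10 (frames 179820–197801) with 4189 frames into that block.
The block's first minute is 1800 frames and the rest 1798 each; 4189 frames reaches minute 2, so 10 × 18 + 2 × 2 = 184 labels have been skipped so far.
Adding those back, label number 184009 + 184 = 184193 at 30 labels/s is 6139 s + 23 f = 1 h 42 min 19 s frame 23, i.e. 01:42:19;23.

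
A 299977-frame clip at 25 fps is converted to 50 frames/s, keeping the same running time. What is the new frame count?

Target frames = source frames × (target rate / source rate) = 299977 × (50)/(25) = 299977 × 2 = 599954.

599954 frames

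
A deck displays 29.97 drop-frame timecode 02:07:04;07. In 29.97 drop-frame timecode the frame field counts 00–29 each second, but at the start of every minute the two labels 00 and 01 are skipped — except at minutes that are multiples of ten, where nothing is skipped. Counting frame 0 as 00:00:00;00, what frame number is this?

228497

As if non-drop at 30 labels/s: (2 × 3600 + 7 × 60 + 4) × 30 + 7 = 228727.
Minute boundaries passed: 127; those not divisible by 10: 127 − 12 = 115; dropped labels = 2 × 115 = 230.
Actual frame index = 228727 − 230 = 228497.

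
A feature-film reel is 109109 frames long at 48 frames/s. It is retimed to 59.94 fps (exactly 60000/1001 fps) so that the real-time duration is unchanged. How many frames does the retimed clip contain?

136250 frames

Target frames = source frames × (target rate / source rate) = 109109 × (60000/1001)/(48) = 109109 × 1250/1001 = 136250.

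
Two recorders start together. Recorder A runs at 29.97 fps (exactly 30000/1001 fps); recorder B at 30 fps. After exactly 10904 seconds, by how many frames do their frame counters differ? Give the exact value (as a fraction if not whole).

A emits 30000/1001 × 10904 = 327120000/1001 frames; B emits 30 × 10904 = 327120.
Difference = 327120/1001 frames (≈ 326.7932); B is ahead of A.

327120/1001 frames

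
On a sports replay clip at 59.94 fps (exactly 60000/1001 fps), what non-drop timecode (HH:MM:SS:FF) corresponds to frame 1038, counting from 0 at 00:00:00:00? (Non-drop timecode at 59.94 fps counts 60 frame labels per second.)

00:00:17:18

1038 ÷ 60 = 17 full seconds, remainder 18 frames.
17 s = 0 h 0 min 17 s.
Timecode: 00:00:17:18.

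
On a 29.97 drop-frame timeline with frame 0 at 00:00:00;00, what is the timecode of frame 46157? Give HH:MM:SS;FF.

Each 10-minute DF block holds 10 × 60 × 30 − 9 × 2 = 17982 frames. 46157 ÷ 17982 → 2 full blocks, remainder 10193.
Within the partial block the first minute is 1800 frames and each further minute 1798, so 5 further minute boundaries passed. Total skipped labels = 18 × 2 + 2 × 5 = 46.
Non-drop label index = 46157 + 46 = 46203; at 30 labels/s that is 00:25:40:03, i.e. DF 00:25:40;03.

00:25:40;03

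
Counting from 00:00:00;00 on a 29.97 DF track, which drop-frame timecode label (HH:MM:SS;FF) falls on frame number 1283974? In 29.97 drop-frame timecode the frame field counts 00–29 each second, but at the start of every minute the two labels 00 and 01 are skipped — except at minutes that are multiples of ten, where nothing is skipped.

11:54:02;00

Each 10-minute DF block holds 10 × 60 × 30 − 9 × 2 = 17982 frames. 1283974 ÷ 17982 → 71 full blocks, remainder 7252.
Within the partial block the first minute is 1800 frames and each further minute 1798, so 4 further minute boundaries passed. Total skipped labels = 18 × 71 + 2 × 4 = 1286.
Non-drop label index = 1283974 + 1286 = 1285260; at 30 labels/s that is 11:54:02:00, i.e. DF 11:54:02;00.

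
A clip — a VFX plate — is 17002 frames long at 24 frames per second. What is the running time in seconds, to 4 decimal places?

Running time = 17002 × 1/24 = 8501/12 s ≈ 708.4167 s.

708.4167 seconds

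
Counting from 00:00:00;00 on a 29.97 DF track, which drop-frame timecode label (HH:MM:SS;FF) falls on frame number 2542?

00:01:24;24

Ten DF minutes hold 17982 frames, so frame 2542 lies in block 0 (frames 0–17981) with 2542 frames into that block.
The block's first minute is 1800 frames and the rest 1798 each; 2542 frames reaches minute 1, so 0 × 18 + 1 × 2 = 2 labels have been skipped so far.
Adding those back, label number 2542 + 2 = 2544 at 30 labels/s is 84 s + 24 f = 0 h 1 min 24 s frame 24, i.e. 00:01:24;24.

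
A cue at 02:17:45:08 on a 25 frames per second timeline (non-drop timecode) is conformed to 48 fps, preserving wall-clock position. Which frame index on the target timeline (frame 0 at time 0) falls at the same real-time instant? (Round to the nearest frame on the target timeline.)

frame 396735

Source frame index: (2×3600 + 17×60 + 45) × 25 + 8 = 206633.
Real time: 206633 / (25) = 206633/25 s.
Target frame: (206633/25) × (48) = 9918384/25 ≈ 396735.360 → 396735.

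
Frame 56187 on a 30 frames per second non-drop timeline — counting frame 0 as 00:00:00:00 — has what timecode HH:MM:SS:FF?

00:31:12:27

56187 ÷ 30 = 1872 full seconds, remainder 27 frames.
1872 s = 0 h 31 min 12 s.
Timecode: 00:31:12:27.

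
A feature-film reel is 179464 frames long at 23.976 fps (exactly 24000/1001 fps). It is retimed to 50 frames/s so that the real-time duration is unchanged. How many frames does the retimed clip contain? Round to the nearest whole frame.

374257 frames

Frames at target rate = 179464 × (50) / (24000/1001) = 22455433/60 ≈ 374257.217.
Nearest whole frame: 374257.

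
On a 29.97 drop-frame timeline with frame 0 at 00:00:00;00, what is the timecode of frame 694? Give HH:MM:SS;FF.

00:00:23;04

Each 10-minute DF block holds 10 × 60 × 30 − 9 × 2 = 17982 frames. 694 ÷ 17982 → 0 full blocks, remainder 694.
Within the partial block the first minute is 1800 frames and each further minute 1798, so 0 further minute boundaries passed. Total skipped labels = 18 × 0 + 2 × 0 = 0.
Non-drop label index = 694 + 0 = 694; at 30 labels/s that is 00:00:23:04, i.e. DF 00:00:23;04.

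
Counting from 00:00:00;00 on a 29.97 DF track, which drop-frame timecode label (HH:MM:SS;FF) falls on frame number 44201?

00:24:34;25

Each 10-minute DF block holds 10 × 60 × 30 − 9 × 2 = 17982 frames. 44201 ÷ 17982 → 2 full blocks, remainder 8237.
Within the partial block the first minute is 1800 frames and each further minute 1798, so 4 further minute boundaries passed. Total skipped labels = 18 × 2 + 2 × 4 = 44.
Non-drop label index = 44201 + 44 = 44245; at 30 labels/s that is 00:24:34:25, i.e. DF 00:24:34;25.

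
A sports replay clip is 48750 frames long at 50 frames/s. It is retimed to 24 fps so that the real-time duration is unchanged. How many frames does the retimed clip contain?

Target frames = source frames × (target rate / source rate) = 48750 × (24)/(50) = 48750 × 12/25 = 23400.

23400 frames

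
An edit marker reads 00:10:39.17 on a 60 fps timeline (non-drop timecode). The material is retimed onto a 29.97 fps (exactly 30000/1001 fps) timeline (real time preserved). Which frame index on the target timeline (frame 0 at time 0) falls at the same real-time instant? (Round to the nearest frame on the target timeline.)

Source frame index: (0×3600 + 10×60 + 39) × 60 + 17 = 38357.
Real time: 38357 / (60) = 38357/60 s.
Target frame: (38357/60) × (30000/1001) = 1743500/91 ≈ 19159.341 → 19159.

frame 19159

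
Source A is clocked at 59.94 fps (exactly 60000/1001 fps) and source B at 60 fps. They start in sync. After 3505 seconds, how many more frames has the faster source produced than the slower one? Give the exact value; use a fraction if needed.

210300/1001 frames

A emits 60000/1001 × 3505 = 210300000/1001 frames; B emits 60 × 3505 = 210300.
Difference = 210300/1001 frames (≈ 210.0899); B is ahead of A.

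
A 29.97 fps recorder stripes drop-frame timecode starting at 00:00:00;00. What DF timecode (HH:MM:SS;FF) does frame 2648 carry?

00:01:28;10

Each 10-minute DF block holds 10 × 60 × 30 − 9 × 2 = 17982 frames. 2648 ÷ 17982 → 0 full blocks, remainder 2648.
Within the partial block the first minute is 1800 frames and each further minute 1798, so 1 further minute boundary passed. Total skipped labels = 18 × 0 + 2 × 1 = 2.
Non-drop label index = 2648 + 2 = 2650; at 30 labels/s that is 00:01:28:10, i.e. DF 00:01:28;10.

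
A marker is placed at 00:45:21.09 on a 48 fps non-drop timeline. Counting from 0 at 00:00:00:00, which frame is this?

130617

Total seconds to the label: (0 × 3600 + 45 × 60 + 21) = 2721.
Frame index = 2721 × 48 + 9 = 130617.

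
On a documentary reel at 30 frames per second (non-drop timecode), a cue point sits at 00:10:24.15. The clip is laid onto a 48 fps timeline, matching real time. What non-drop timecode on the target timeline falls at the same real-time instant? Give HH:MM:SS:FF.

Source frame index: (0×3600 + 10×60 + 24) × 30 + 15 = 18735.
Real time: 18735 / (30) = 1249/2 s.
Target frame: (1249/2) × (48) = 29976.
At 48 labels/s: frame 29976 → 00:10:24:24.

00:10:24:24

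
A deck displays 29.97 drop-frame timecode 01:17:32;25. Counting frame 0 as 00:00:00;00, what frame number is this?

Complete 10-minute blocks: 7, each 17982 frames → 125874.
Remaining 7 whole minutes in the current block: 1800 + 6 × 1798 = 12588 frames.
Within the current minute: 32 × 30 + 25 − 2 = 983 (labels ;00/;01 skipped at this minute). Total = 125874 + 12588 + 983 = 139445.

139445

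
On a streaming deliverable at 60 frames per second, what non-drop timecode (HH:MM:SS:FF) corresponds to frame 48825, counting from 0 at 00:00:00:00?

00:13:33:45

48825 ÷ 60 = 813 full seconds, remainder 45 frames.
813 s = 0 h 13 min 33 s.
Timecode: 00:13:33:45.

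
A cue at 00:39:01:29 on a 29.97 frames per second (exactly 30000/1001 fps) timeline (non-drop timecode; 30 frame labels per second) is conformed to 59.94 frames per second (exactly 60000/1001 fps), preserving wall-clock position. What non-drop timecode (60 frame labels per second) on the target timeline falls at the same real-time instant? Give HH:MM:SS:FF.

00:39:01:58

Source frame index: (0×3600 + 39×60 + 1) × 30 + 29 = 70259.
Real time: 70259 / (30000/1001) = 70329259/30000 s.
Target frame: (70329259/30000) × (60000/1001) = 140518.
At 60 labels/s: frame 140518 → 00:39:01:58.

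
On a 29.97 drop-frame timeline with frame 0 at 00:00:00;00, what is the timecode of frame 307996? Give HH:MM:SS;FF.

02:51:16;24

Each 10-minute DF block holds 10 × 60 × 30 − 9 × 2 = 17982 frames. 307996 ÷ 17982 → 17 full blocks, remainder 2302.
Within the partial block the first minute is 1800 frames and each further minute 1798, so 1 further minute boundary passed. Total skipped labels = 18 × 17 + 2 × 1 = 308.
Non-drop label index = 307996 + 308 = 308304; at 30 labels/s that is 02:51:16:24, i.e. DF 02:51:16;24.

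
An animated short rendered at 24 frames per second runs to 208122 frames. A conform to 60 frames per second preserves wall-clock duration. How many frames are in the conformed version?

520305 frames

Target frames = source frames × (target rate / source rate) = 208122 × (60)/(24) = 208122 × 5/2 = 520305.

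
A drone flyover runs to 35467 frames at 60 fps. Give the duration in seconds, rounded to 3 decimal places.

591.117 seconds

Running time = 35467 × 1/60 = 35467/60 s ≈ 591.117 s.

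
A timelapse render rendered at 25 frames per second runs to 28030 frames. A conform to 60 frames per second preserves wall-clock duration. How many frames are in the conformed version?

Target frames = source frames × (target rate / source rate) = 28030 × (60)/(25) = 28030 × 12/5 = 67272.

67272 frames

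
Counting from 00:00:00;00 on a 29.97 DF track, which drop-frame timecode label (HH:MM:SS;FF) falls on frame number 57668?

Each 10-minute DF block holds 10 × 60 × 30 − 9 × 2 = 17982 frames. 57668 ÷ 17982 → 3 full blocks, remainder 3722.
Within the partial block the first minute is 1800 frames and each further minute 1798, so 2 further minute boundaries passed. Total skipped labels = 18 × 3 + 2 × 2 = 58.
Non-drop label index = 57668 + 58 = 57726; at 30 labels/s that is 00:32:04:06, i.e. DF 00:32:04;06.

00:32:04;06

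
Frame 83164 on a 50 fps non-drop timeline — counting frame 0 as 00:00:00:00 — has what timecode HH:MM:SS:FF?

83164 ÷ 50 = 1663 full seconds, remainder 14 frames.
1663 s = 0 h 27 min 43 s.
Timecode: 00:27:43:14.

00:27:43:14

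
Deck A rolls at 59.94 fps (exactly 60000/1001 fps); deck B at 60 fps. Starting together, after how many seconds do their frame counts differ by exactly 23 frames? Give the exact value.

23023/60 seconds

The gap grows by |60 − 60000/1001| = 60/1001 frames per second.
Time for a 23-frame gap: 23 ÷ (60/1001) = 23023/60 s.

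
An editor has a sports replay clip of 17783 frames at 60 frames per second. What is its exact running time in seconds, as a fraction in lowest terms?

Running time = 17783 ÷ (60) = 17783 × 1/60 = 17783/60 s.

17783/60 seconds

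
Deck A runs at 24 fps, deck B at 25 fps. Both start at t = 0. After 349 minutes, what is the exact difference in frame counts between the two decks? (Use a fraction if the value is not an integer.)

349 min = 20940 s.
A emits 24 × 20940 = 502560 frames; B emits 25 × 20940 = 523500.
Difference = 20940 frames; B is ahead of A.

20940 frames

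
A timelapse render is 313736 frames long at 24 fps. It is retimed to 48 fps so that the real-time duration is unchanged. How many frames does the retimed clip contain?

Frames at target rate = 313736 × (48) / (24) = 627472.

627472 frames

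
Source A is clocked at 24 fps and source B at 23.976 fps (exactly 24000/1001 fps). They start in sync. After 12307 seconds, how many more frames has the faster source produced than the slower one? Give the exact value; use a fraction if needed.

A emits 24 × 12307 = 295368 frames; B emits 24000/1001 × 12307 = 295368000/1001.
Difference = 295368/1001 frames (≈ 295.0729); B is behind A.

295368/1001 frames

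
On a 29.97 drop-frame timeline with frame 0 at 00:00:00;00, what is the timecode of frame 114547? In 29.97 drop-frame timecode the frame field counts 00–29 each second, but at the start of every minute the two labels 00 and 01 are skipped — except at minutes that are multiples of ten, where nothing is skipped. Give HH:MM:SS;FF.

Ten DF minutes hold 17982 frames, so frame 114547 lies in block 6 (frames 107892–125873) with 6655 frames into that block.
The block's first minute is 1800 frames and the rest 1798 each; 6655 frames reaches minute 3, so 6 × 18 + 3 × 2 = 114 labels have been skipped so far.
Adding those back, label number 114547 + 114 = 114661 at 30 labels/s is 3822 s + 1 f = 1 h 3 min 42 s frame 1, i.e. 01:03:42;01.

01:03:42;01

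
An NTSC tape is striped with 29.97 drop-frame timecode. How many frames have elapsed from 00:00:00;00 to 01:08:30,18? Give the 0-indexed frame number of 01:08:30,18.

Complete 10-minute blocks: 6, each 17982 frames → 107892.
Remaining 8 whole minutes in the current block: 1800 + 7 × 1798 = 14386 frames.
Within the current minute: 30 × 30 + 18 − 2 = 916 (labels ;00/;01 skipped at this minute). Total = 107892 + 14386 + 916 = 123194.

123194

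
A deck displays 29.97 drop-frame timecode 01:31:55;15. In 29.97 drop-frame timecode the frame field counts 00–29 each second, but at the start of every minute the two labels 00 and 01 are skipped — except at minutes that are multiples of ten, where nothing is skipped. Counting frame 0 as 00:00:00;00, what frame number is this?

165301

As if non-drop at 30 labels/s: (1 × 3600 + 31 × 60 + 55) × 30 + 15 = 165465.
Minute boundaries passed: 91; those not divisible by 10: 91 − 9 = 82; dropped labels = 2 × 82 = 164.
Actual frame index = 165465 − 164 = 165301.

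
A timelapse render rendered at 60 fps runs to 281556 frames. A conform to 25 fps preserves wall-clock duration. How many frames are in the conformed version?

Target frames = source frames × (target rate / source rate) = 281556 × (25)/(60) = 281556 × 5/12 = 117315.

117315 frames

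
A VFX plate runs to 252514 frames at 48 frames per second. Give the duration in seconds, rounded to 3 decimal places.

5260.708 seconds

Running time = 252514 × 1/48 = 126257/24 s ≈ 5260.708 s.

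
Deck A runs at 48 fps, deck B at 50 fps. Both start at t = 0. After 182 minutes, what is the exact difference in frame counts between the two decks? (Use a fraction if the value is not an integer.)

182 min = 10920 s.
A emits 48 × 10920 = 524160 frames; B emits 50 × 10920 = 546000.
Difference = 21840 frames; B is ahead of A.

21840 frames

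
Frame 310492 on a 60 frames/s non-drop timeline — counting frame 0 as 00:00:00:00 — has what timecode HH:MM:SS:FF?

01:26:14:52

310492 ÷ 60 = 5174 full seconds, remainder 52 frames.
5174 s = 1 h 26 min 14 s.
Timecode: 01:26:14:52.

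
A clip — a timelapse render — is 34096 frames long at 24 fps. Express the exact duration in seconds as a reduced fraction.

Running time = 34096 ÷ (24) = 34096 × 1/24 = 4262/3 s.

4262/3 seconds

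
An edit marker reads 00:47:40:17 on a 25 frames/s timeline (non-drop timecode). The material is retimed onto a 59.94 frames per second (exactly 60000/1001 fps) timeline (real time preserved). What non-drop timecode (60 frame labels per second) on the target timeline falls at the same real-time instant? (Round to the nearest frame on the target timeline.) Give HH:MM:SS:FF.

Source frame index: (0×3600 + 47×60 + 40) × 25 + 17 = 71517.
Real time: 71517 / (25) = 71517/25 s.
Target frame: (71517/25) × (60000/1001) = 171640800/1001 ≈ 171469.331 → 171469.
At 60 labels/s: frame 171469 → 00:47:37:49.

00:47:37:49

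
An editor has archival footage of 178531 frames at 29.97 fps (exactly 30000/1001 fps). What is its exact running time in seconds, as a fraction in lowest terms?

178709531/30000 seconds

Running time = 178531 ÷ (30000/1001) = 178531 × 1001/30000 = 178709531/30000 s.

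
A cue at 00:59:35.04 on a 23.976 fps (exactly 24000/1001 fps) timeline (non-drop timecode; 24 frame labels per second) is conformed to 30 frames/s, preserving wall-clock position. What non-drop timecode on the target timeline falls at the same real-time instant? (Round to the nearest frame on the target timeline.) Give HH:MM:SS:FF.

00:59:38:22

Source frame index: (0×3600 + 59×60 + 35) × 24 + 4 = 85804.
Real time: 85804 / (24000/1001) = 21472451/6000 s.
Target frame: (21472451/6000) × (30) = 21472451/200 ≈ 107362.255 → 107362.
At 30 labels/s: frame 107362 → 00:59:38:22.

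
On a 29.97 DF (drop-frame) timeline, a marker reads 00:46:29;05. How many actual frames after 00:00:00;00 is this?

As if non-drop at 30 labels/s: (0 × 3600 + 46 × 60 + 29) × 30 + 5 = 83675.
Minute boundaries passed: 46; those not divisible by 10: 46 − 4 = 42; dropped labels = 2 × 42 = 84.
Actual frame index = 83675 − 84 = 83591.

83591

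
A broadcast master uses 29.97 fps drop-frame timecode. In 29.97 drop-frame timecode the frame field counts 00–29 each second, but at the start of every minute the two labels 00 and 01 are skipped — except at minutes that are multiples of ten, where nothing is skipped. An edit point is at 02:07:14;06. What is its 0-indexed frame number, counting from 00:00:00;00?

Complete 10-minute blocks: 12, each 17982 frames → 215784.
Remaining 7 whole minutes in the current block: 1800 + 6 × 1798 = 12588 frames.
Within the current minute: 14 × 30 + 6 − 2 = 424 (labels ;00/;01 skipped at this minute). Total = 215784 + 12588 + 424 = 228796.

228796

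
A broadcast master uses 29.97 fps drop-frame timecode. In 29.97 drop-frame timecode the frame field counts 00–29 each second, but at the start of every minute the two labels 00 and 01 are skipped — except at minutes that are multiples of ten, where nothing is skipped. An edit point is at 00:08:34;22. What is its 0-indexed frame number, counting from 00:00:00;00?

Complete 10-minute blocks: 0, each 17982 frames → 0.
Remaining 8 whole minutes in the current block: 1800 + 7 × 1798 = 14386 frames.
Within the current minute: 34 × 30 + 22 − 2 = 1040 (labels ;00/;01 skipped at this minute). Total = 0 + 14386 + 1040 = 15426.

15426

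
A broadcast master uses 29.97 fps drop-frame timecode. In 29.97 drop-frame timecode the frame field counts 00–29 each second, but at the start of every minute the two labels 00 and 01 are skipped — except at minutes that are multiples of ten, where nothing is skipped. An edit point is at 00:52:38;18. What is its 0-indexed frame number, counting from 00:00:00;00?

As if non-drop at 30 labels/s: (0 × 3600 + 52 × 60 + 38) × 30 + 18 = 94758.
Minute boundaries passed: 52; those not divisible by 10: 52 − 5 = 47; dropped labels = 2 × 47 = 94.
Actual frame index = 94758 − 94 = 94664.

94664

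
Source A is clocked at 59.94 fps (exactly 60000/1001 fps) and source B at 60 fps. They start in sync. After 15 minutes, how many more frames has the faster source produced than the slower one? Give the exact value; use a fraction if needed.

15 min = 900 s.
A emits 60000/1001 × 900 = 54000000/1001 frames; B emits 60 × 900 = 54000.
Difference = 54000/1001 frames (≈ 53.9461); B is ahead of A.

54000/1001 frames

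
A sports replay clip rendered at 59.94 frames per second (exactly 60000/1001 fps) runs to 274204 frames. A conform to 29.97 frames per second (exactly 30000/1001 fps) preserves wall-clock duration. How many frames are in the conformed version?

137102 frames

Target frames = source frames × (target rate / source rate) = 274204 × (30000/1001)/(60000/1001) = 274204 × 1/2 = 137102.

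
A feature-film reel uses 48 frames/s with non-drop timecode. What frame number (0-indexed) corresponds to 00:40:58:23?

118007

Total seconds to the label: (0 × 3600 + 40 × 60 + 58) = 2458.
Frame index = 2458 × 48 + 23 = 118007.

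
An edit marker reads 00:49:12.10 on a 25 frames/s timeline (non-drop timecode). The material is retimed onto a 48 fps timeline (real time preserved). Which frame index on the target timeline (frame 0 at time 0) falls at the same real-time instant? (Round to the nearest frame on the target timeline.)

Source frame index: (0×3600 + 49×60 + 12) × 25 + 10 = 73810.
Real time: 73810 / (25) = 14762/5 s.
Target frame: (14762/5) × (48) = 708576/5 ≈ 141715.200 → 141715.

frame 141715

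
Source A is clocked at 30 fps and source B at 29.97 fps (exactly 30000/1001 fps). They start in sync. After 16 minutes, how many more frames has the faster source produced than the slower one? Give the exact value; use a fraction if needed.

16 min = 960 s.
A emits 30 × 960 = 28800 frames; B emits 30000/1001 × 960 = 28800000/1001.
Difference = 28800/1001 frames (≈ 28.7712); B is behind A.

28800/1001 frames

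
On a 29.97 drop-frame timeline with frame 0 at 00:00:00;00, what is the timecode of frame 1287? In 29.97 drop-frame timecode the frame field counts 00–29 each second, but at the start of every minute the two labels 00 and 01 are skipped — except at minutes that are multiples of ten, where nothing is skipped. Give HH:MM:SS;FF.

Each 10-minute DF block holds 10 × 60 × 30 − 9 × 2 = 17982 frames. 1287 ÷ 17982 → 0 full blocks, remainder 1287.
Within the partial block the first minute is 1800 frames and each further minute 1798, so 0 further minute boundaries passed. Total skipped labels = 18 × 0 + 2 × 0 = 0.
Non-drop label index = 1287 + 0 = 1287; at 30 labels/s that is 00:00:42:27, i.e. DF 00:00:42;27.

00:00:42;27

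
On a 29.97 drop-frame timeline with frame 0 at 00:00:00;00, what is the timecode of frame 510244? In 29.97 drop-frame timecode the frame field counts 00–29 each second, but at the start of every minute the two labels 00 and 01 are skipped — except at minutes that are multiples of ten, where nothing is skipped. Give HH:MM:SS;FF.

04:43:45;04

Each 10-minute DF block holds 10 × 60 × 30 − 9 × 2 = 17982 frames. 510244 ÷ 17982 → 28 full blocks, remainder 6748.
Within the partial block the first minute is 1800 frames and each further minute 1798, so 3 further minute boundaries passed. Total skipped labels = 18 × 28 + 2 × 3 = 510.
Non-drop label index = 510244 + 510 = 510754; at 30 labels/s that is 04:43:45:04, i.e. DF 04:43:45;04.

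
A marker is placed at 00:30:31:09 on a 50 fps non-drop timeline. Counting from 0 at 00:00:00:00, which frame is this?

frame 91559

Total seconds to the label: (0 × 3600 + 30 × 60 + 31) = 1831.
Frame index = 1831 × 50 + 9 = 91559.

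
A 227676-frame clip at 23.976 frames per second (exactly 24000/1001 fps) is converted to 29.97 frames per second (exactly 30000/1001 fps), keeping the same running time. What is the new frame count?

284595 frames

Frames at target rate = 227676 × (30000/1001) / (24000/1001) = 284595.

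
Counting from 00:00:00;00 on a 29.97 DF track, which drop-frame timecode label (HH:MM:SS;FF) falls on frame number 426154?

03:56:59;10

Ten DF minutes hold 17982 frames, so frame 426154 lies in block 23 (frames 413586–431567) with 12568 frames into that block.
The block's first minute is 1800 frames and the rest 1798 each; 12568 frames reaches minute 6, so 23 × 18 + 6 × 2 = 426 labels have been skipped so far.
Adding those back, label number 426154 + 426 = 426580 at 30 labels/s is 14219 s + 10 f = 3 h 56 min 59 s frame 10, i.e. 03:56:59;10.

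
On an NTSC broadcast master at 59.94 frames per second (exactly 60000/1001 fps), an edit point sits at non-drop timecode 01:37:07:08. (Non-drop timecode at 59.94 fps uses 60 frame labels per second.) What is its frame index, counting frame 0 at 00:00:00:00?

Total seconds to the label: (1 × 3600 + 37 × 60 + 7) = 5827.
Frame index = 5827 × 60 + 8 = 349628.

frame 349628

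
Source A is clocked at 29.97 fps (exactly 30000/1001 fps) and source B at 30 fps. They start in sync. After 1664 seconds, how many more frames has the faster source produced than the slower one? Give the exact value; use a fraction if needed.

3840/77 frames

A emits 30000/1001 × 1664 = 3840000/77 frames; B emits 30 × 1664 = 49920.
Difference = 3840/77 frames (≈ 49.8701); B is ahead of A.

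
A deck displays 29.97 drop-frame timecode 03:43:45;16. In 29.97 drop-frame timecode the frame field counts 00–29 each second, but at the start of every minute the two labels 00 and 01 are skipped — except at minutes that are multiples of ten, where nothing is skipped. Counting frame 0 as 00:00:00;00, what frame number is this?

As if non-drop at 30 labels/s: (3 × 3600 + 43 × 60 + 45) × 30 + 16 = 402766.
Minute boundaries passed: 223; those not divisible by 10: 223 − 22 = 201; dropped labels = 2 × 201 = 402.
Actual frame index = 402766 − 402 = 402364.

402364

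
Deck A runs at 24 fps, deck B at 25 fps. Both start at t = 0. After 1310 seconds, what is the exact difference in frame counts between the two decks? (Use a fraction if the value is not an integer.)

A emits 24 × 1310 = 31440 frames; B emits 25 × 1310 = 32750.
Difference = 1310 frames; B is ahead of A.

1310 frames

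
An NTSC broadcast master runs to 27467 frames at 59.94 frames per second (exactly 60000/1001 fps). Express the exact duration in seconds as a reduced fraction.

Running time = 27467 ÷ (60000/1001) = 27467 × 1001/60000 = 27494467/60000 s.

27494467/60000 seconds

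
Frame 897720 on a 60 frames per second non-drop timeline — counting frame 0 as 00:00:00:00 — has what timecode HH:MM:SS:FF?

897720 ÷ 60 = 14962 full seconds, remainder 0 frames.
14962 s = 4 h 9 min 22 s.
Timecode: 04:09:22:00.

04:09:22:00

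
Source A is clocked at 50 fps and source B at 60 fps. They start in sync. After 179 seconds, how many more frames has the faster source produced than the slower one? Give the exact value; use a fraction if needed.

A emits 50 × 179 = 8950 frames; B emits 60 × 179 = 10740.
Difference = 1790 frames; B is ahead of A.

1790 frames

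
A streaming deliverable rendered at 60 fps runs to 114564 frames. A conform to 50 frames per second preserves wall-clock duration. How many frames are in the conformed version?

Target frames = source frames × (target rate / source rate) = 114564 × (50)/(60) = 114564 × 5/6 = 95470.

95470 frames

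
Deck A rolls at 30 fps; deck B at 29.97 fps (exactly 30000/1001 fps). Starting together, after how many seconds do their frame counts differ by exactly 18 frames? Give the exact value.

The gap grows by |30000/1001 − 30| = 30/1001 frames per second.
Time for a 18-frame gap: 18 ÷ (30/1001) = 600.6 s.

600.6 seconds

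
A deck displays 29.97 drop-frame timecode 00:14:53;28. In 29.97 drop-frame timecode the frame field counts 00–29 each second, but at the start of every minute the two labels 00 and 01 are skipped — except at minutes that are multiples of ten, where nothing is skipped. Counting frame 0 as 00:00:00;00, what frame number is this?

26792

Complete 10-minute blocks: 1, each 17982 frames → 17982.
Remaining 4 whole minutes in the current block: 1800 + 3 × 1798 = 7194 frames.
Within the current minute: 53 × 30 + 28 − 2 = 1616 (labels ;00/;01 skipped at this minute). Total = 17982 + 7194 + 1616 = 26792.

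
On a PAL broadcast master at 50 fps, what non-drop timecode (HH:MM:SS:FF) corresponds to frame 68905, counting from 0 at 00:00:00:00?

68905 ÷ 50 = 1378 full seconds, remainder 5 frames.
1378 s = 0 h 22 min 58 s.
Timecode: 00:22:58:05.

00:22:58:05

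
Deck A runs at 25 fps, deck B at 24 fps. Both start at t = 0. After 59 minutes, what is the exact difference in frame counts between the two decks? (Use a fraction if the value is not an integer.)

3540 frames

59 min = 3540 s.
A emits 25 × 3540 = 88500 frames; B emits 24 × 3540 = 84960.
Difference = 3540 frames; B is behind A.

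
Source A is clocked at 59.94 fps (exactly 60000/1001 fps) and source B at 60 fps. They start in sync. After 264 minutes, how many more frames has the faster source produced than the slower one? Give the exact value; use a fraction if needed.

86400/91 frames

264 min = 15840 s.
A emits 60000/1001 × 15840 = 86400000/91 frames; B emits 60 × 15840 = 950400.
Difference = 86400/91 frames (≈ 949.4505); B is ahead of A.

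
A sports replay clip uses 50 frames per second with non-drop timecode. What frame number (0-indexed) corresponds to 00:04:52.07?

Total seconds to the label: (0 × 3600 + 4 × 60 + 52) = 292.
Frame index = 292 × 50 + 7 = 14607.

14607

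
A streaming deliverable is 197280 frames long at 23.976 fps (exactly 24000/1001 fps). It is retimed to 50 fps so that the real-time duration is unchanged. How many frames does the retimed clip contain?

Target frames = source frames × (target rate / source rate) = 197280 × (50)/(24000/1001) = 197280 × 1001/480 = 411411.

411411 frames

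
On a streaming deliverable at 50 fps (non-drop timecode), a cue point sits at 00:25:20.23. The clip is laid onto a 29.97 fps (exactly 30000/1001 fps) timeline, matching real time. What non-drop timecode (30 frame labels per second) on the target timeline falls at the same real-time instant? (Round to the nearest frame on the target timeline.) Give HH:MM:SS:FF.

00:25:18:28

Source frame index: (0×3600 + 25×60 + 20) × 50 + 23 = 76023.
Real time: 76023 / (50) = 76023/50 s.
Target frame: (76023/50) × (30000/1001) = 45613800/1001 ≈ 45568.232 → 45568.
At 30 labels/s: frame 45568 → 00:25:18:28.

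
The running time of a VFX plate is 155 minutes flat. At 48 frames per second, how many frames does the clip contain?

446400 frames

155 min = 9300 s.
Frames = 9300 × 48 = 446400.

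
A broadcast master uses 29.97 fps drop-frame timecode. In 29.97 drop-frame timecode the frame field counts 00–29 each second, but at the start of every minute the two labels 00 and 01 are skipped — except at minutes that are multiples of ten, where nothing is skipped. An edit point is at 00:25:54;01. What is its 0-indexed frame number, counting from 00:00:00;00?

46575

Complete 10-minute blocks: 2, each 17982 frames → 35964.
Remaining 5 whole minutes in the current block: 1800 + 4 × 1798 = 8992 frames.
Within the current minute: 54 × 30 + 1 − 2 = 1619 (labels ;00/;01 skipped at this minute). Total = 35964 + 8992 + 1619 = 46575.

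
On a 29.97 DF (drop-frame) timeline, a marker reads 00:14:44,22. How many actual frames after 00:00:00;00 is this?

26516

Complete 10-minute blocks: 1, each 17982 frames → 17982.
Remaining 4 whole minutes in the current block: 1800 + 3 × 1798 = 7194 frames.
Within the current minute: 44 × 30 + 22 − 2 = 1340 (labels ;00/;01 skipped at this minute). Total = 17982 + 7194 + 1340 = 26516.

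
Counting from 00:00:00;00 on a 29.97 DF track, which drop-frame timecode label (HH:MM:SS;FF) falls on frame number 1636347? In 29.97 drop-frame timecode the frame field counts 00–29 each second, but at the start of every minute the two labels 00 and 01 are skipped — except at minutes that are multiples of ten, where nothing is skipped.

Each 10-minute DF block holds 10 × 60 × 30 − 9 × 2 = 17982 frames. 1636347 ÷ 17982 → 90 full blocks, remainder 17967.
Within the partial block the first minute is 1800 frames and each further minute 1798, so 9 further minute boundaries passed. Total skipped labels = 18 × 90 + 2 × 9 = 1638.
Non-drop label index = 1636347 + 1638 = 1637985; at 30 labels/s that is 15:09:59:15, i.e. DF 15:09:59;15.

15:09:59;15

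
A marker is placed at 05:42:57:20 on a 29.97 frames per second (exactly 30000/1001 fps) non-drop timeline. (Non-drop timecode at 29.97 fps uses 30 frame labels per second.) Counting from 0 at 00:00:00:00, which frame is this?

Total seconds to the label: (5 × 3600 + 42 × 60 + 57) = 20577.
Frame index = 20577 × 30 + 20 = 617330.

617330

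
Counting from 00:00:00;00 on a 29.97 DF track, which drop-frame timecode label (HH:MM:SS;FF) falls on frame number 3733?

00:02:04;17

Ten DF minutes hold 17982 frames, so frame 3733 lies in block 0 (frames 0–17981) with 3733 frames into that block.
The block's first minute is 1800 frames and the rest 1798 each; 3733 frames reaches minute 2, so 0 × 18 + 2 × 2 = 4 labels have been skipped so far.
Adding those back, label number 3733 + 4 = 3737 at 30 labels/s is 124 s + 17 f = 0 h 2 min 4 s frame 17, i.e. 00:02:04;17.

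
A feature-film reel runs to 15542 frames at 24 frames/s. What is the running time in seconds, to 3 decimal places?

Running time = 15542 × 1/24 = 7771/12 s ≈ 647.583 s.

647.583 seconds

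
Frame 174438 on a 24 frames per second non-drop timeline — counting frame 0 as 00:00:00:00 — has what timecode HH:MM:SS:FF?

02:01:08:06

174438 ÷ 24 = 7268 full seconds, remainder 6 frames.
7268 s = 2 h 1 min 8 s.
Timecode: 02:01:08:06.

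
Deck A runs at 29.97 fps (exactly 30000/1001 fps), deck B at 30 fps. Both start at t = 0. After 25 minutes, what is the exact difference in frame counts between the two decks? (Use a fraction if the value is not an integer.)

45000/1001 frames

25 min = 1500 s.
A emits 30000/1001 × 1500 = 45000000/1001 frames; B emits 30 × 1500 = 45000.
Difference = 45000/1001 frames (≈ 44.9550); B is ahead of A.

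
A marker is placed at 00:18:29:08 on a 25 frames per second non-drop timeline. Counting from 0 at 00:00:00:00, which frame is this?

27733

Total seconds to the label: (0 × 3600 + 18 × 60 + 29) = 1109.
Frame index = 1109 × 25 + 8 = 27733.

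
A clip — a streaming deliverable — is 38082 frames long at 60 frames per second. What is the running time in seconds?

Running time = 38082 / (60) = 634.7 s.

634.7 seconds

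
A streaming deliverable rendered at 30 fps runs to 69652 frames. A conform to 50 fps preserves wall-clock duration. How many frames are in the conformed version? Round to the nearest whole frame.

116087 frames

Frames at target rate = 69652 × (50) / (30) = 348260/3 ≈ 116086.667.
Nearest whole frame: 116087.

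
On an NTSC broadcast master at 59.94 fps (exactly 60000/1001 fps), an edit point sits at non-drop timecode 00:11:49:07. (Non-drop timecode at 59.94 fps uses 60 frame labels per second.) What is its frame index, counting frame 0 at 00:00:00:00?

42547

Total seconds to the label: (0 × 3600 + 11 × 60 + 49) = 709.
Frame index = 709 × 60 + 7 = 42547.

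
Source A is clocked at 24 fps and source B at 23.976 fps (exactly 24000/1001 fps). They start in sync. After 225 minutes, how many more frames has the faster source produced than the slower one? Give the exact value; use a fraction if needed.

225 min = 13500 s.
A emits 24 × 13500 = 324000 frames; B emits 24000/1001 × 13500 = 324000000/1001.
Difference = 324000/1001 frames (≈ 323.6763); B is behind A.

324000/1001 frames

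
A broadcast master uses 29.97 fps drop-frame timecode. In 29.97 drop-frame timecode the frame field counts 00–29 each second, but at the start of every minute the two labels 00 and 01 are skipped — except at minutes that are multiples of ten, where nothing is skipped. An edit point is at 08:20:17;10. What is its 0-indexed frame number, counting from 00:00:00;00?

899620

As if non-drop at 30 labels/s: (8 × 3600 + 20 × 60 + 17) × 30 + 10 = 900520.
Minute boundaries passed: 500; those not divisible by 10: 500 − 50 = 450; dropped labels = 2 × 450 = 900.
Actual frame index = 900520 − 900 = 899620.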